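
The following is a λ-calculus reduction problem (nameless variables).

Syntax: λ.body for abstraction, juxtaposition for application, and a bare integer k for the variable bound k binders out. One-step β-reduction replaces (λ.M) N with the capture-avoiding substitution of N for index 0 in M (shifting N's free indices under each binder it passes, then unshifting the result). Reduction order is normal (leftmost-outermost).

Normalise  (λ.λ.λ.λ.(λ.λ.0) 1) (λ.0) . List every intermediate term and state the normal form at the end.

  start: (λ.λ.λ.λ.(λ.λ.0) 1) (λ.0)
  step 1: λ.λ.λ.(λ.λ.0) 1
  step 2: λ.λ.λ.λ.0

Answer: normal form = λ.λ.λ.λ.0  (in 2 steps)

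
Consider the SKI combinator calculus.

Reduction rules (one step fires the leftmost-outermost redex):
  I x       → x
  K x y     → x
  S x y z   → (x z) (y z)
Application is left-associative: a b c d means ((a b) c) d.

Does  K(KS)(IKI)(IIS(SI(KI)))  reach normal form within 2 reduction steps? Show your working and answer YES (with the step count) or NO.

Answer: YES — reaches normal form S in 2 ≤ 2 steps

Derivation:
  start: K(KS)(IKI)(IIS(SI(KI)))
  step 1: KS(IIS(SI(KI)))
  step 2: S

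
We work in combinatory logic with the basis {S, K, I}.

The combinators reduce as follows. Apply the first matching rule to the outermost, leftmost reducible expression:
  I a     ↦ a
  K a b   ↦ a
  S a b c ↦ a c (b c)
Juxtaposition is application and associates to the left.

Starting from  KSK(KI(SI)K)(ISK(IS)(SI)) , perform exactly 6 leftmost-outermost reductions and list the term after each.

  start: KSK(KI(SI)K)(ISK(IS)(SI))
  →1  S(KI(SI)K)(ISK(IS)(SI))
  →2  S(IK)(ISK(IS)(SI))
  →3  SK(ISK(IS)(SI))
  →4  SK(SK(IS)(SI))
  →5  SK(K(SI)(IS(SI)))
  →6  SK(SI)

Answer: after 6 steps: SK(SI)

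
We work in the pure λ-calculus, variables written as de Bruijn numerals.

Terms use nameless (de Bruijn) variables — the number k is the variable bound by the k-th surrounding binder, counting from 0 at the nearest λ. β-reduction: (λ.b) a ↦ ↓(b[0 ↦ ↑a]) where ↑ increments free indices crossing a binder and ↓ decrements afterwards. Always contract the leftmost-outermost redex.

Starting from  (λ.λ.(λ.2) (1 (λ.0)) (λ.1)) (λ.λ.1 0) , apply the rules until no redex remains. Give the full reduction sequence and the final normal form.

Answer: normal form = λ.λ.1  (in 4 steps)

Derivation:
  start: (λ.λ.(λ.2) (1 (λ.0)) (λ.1)) (λ.λ.1 0)
  [1] λ.(λ.λ.λ.1 0) ((λ.λ.1 0) (λ.0)) (λ.1)
  [2] λ.(λ.λ.1 0) (λ.1)
  [3] λ.λ.(λ.2) 0
  [4] λ.λ.1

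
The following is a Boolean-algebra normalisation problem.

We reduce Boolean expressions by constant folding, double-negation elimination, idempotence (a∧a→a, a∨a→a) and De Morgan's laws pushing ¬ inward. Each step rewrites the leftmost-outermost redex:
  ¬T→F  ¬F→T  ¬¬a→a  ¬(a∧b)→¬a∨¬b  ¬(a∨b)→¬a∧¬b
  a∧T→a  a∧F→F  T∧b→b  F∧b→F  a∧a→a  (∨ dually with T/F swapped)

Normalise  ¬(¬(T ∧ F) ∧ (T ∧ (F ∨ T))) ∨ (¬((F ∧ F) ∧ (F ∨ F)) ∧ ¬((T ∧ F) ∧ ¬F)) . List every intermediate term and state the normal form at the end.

Answer: normal form = T  (in 24 steps)

Reduction:
  start: ¬(¬(T ∧ F) ∧ (T ∧ (F ∨ T))) ∨ (¬((F ∧ F) ∧ (F ∨ F)) ∧ ¬((T ∧ F) ∧ ¬F))
  [1] (¬¬(T ∧ F) ∨ ¬(T ∧ (F ∨ T))) ∨ (¬((F ∧ F) ∧ (F ∨ F)) ∧ ¬((T ∧ F) ∧ ¬F))
  [2] ((T ∧ F) ∨ ¬(T ∧ (F ∨ T))) ∨ (¬((F ∧ F) ∧ (F ∨ F)) ∧ ¬((T ∧ F) ∧ ¬F))
  [3] (F ∨ ¬(T ∧ (F ∨ T))) ∨ (¬((F ∧ F) ∧ (F ∨ F)) ∧ ¬((T ∧ F) ∧ ¬F))
  [4] ¬(T ∧ (F ∨ T)) ∨ (¬((F ∧ F) ∧ (F ∨ F)) ∧ ¬((T ∧ F) ∧ ¬F))
  [5] (¬T ∨ ¬(F ∨ T)) ∨ (¬((F ∧ F) ∧ (F ∨ F)) ∧ ¬((T ∧ F) ∧ ¬F))
  [6] (F ∨ ¬(F ∨ T)) ∨ (¬((F ∧ F) ∧ (F ∨ F)) ∧ ¬((T ∧ F) ∧ ¬F))
  [7] ¬(F ∨ T) ∨ (¬((F ∧ F) ∧ (F ∨ F)) ∧ ¬((T ∧ F) ∧ ¬F))
  [8] (¬F ∧ ¬T) ∨ (¬((F ∧ F) ∧ (F ∨ F)) ∧ ¬((T ∧ F) ∧ ¬F))
  [9] (T ∧ ¬T) ∨ (¬((F ∧ F) ∧ (F ∨ F)) ∧ ¬((T ∧ F) ∧ ¬F))
  [10] ¬T ∨ (¬((F ∧ F) ∧ (F ∨ F)) ∧ ¬((T ∧ F) ∧ ¬F))
  [11] F ∨ (¬((F ∧ F) ∧ (F ∨ F)) ∧ ¬((T ∧ F) ∧ ¬F))
  [12] ¬((F ∧ F) ∧ (F ∨ F)) ∧ ¬((T ∧ F) ∧ ¬F)
  [13] (¬(F ∧ F) ∨ ¬(F ∨ F)) ∧ ¬((T ∧ F) ∧ ¬F)
  [14] ((¬F ∨ ¬F) ∨ ¬(F ∨ F)) ∧ ¬((T ∧ F) ∧ ¬F)
  [15] (¬F ∨ ¬(F ∨ F)) ∧ ¬((T ∧ F) ∧ ¬F)
  [16] (T ∨ ¬(F ∨ F)) ∧ ¬((T ∧ F) ∧ ¬F)
  [17] T ∧ ¬((T ∧ F) ∧ ¬F)
  [18] ¬((T ∧ F) ∧ ¬F)
  [19] ¬(T ∧ F) ∨ ¬¬F
  [20] (¬T ∨ ¬F) ∨ ¬¬F
  [21] (F ∨ ¬F) ∨ ¬¬F
  [22] ¬F ∨ ¬¬F
  [23] T ∨ ¬¬F
  [24] T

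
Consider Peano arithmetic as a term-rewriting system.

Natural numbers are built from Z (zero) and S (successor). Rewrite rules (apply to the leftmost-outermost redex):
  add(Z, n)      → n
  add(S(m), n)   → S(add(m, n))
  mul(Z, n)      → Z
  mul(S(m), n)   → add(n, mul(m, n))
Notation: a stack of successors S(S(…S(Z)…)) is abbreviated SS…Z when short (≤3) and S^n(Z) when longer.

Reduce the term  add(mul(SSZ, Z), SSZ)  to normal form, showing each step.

Answer: normal form = SSZ  (in 6 steps)

Derivation:
  start: add(mul(SSZ, Z), SSZ)
  →1  add(add(Z, mul(SZ, Z)), SSZ)
  →2  add(mul(SZ, Z), SSZ)
  →3  add(add(Z, mul(Z, Z)), SSZ)
  →4  add(mul(Z, Z), SSZ)
  →5  add(Z, SSZ)
  →6  SSZ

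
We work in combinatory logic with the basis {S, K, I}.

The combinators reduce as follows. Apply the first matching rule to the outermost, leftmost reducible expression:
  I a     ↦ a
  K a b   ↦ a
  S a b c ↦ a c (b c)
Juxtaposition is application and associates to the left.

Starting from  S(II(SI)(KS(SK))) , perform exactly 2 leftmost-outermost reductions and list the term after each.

Answer: after 2 steps: S(SI(KS(SK)))

Derivation:
  start: S(II(SI)(KS(SK)))
  →1  S(I(SI)(KS(SK)))
  →2  S(SI(KS(SK)))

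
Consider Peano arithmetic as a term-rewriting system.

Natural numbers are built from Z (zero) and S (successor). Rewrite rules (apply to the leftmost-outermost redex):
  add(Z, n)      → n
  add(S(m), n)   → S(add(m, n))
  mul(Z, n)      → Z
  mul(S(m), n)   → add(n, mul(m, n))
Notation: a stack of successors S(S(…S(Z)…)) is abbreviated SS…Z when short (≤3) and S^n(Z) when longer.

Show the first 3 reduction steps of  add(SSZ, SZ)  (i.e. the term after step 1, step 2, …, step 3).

Answer: after 3 steps: SSSZ

Derivation:
  start: add(SSZ, SZ)
  →1  S(add(SZ, SZ))
  →2  S(S(add(Z, SZ)))
  →3  SSSZ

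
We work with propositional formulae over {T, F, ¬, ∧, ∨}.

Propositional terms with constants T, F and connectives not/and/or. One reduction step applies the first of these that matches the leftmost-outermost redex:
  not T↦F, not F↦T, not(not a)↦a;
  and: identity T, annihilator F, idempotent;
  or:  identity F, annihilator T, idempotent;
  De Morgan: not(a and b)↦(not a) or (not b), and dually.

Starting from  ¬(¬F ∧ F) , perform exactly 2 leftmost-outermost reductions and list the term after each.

Answer: after 2 steps: F ∨ ¬F

Working:
  start: ¬(¬F ∧ F)
  [1] ¬¬F ∨ ¬F
  [2] F ∨ ¬F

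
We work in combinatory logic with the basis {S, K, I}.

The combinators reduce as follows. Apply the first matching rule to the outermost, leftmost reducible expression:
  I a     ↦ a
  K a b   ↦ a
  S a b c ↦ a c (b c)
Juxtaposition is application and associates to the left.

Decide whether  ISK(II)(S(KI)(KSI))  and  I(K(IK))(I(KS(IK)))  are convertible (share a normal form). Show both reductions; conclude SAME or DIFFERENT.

Term A:
  start: ISK(II)(S(KI)(KSI))
  step 1: SK(II)(S(KI)(KSI))
  step 2: K(S(KI)(KSI))(II(S(KI)(KSI)))
  step 3: S(KI)(KSI)
  step 4: S(KI)S

Term B:
  start: I(K(IK))(I(KS(IK)))
  step 1: K(IK)(I(KS(IK)))
  step 2: IK
  step 3: K

Answer: DIFFERENT — A ⇓ S(KI)S, B ⇓ K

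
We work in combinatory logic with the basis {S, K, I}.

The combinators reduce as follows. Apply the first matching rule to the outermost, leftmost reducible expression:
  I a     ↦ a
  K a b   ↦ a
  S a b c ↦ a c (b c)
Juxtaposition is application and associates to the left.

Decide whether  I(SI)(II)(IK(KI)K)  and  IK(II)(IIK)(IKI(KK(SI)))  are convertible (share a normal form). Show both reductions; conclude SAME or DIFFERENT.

Answer: SAME — A ⇓ I, B ⇓ I

Derivation:
Term A:
  start: I(SI)(II)(IK(KI)K)
  [1] SI(II)(IK(KI)K)
  [2] I(IK(KI)K)(II(IK(KI)K))
  [3] IK(KI)K(II(IK(KI)K))
  [4] K(KI)K(II(IK(KI)K))
  [5] KI(II(IK(KI)K))
  [6] I

Term B:
  start: IK(II)(IIK)(IKI(KK(SI)))
  [1] K(II)(IIK)(IKI(KK(SI)))
  [2] II(IKI(KK(SI)))
  [3] I(IKI(KK(SI)))
  [4] IKI(KK(SI))
  [5] KI(KK(SI))
  [6] I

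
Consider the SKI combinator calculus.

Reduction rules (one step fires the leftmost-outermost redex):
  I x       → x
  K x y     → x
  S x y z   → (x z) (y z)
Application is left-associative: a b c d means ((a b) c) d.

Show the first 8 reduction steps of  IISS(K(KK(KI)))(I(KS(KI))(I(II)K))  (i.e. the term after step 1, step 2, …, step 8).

Answer: after 8 steps: S(SK)(K(KK(KI))(I(KS(KI))(I(II)K)))

Derivation:
  start: IISS(K(KK(KI)))(I(KS(KI))(I(II)K))
  [1] ISS(K(KK(KI)))(I(KS(KI))(I(II)K))
  [2] SS(K(KK(KI)))(I(KS(KI))(I(II)K))
  [3] S(I(KS(KI))(I(II)K))(K(KK(KI))(I(KS(KI))(I(II)K)))
  [4] S(KS(KI)(I(II)K))(K(KK(KI))(I(KS(KI))(I(II)K)))
  [5] S(S(I(II)K))(K(KK(KI))(I(KS(KI))(I(II)K)))
  [6] S(S(IIK))(K(KK(KI))(I(KS(KI))(I(II)K)))
  [7] S(S(IK))(K(KK(KI))(I(KS(KI))(I(II)K)))
  [8] S(SK)(K(KK(KI))(I(KS(KI))(I(II)K)))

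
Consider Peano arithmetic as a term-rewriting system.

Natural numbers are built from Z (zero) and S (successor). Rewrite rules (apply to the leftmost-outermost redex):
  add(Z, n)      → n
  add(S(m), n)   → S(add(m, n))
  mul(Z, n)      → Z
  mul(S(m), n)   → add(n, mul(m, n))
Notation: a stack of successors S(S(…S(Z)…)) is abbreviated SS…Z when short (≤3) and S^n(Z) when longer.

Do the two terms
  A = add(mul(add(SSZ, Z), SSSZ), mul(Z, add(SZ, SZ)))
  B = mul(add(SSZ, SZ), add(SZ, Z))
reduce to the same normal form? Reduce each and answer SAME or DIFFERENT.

Answer: DIFFERENT — A ⇓ S^6(Z), B ⇓ SSSZ

Derivation:
Term A:
  start: add(mul(add(SSZ, Z), SSSZ), mul(Z, add(SZ, SZ)))
  step 1: add(mul(S(add(SZ, Z)), SSSZ), mul(Z, add(SZ, SZ)))
  step 2: add(add(SSSZ, mul(add(SZ, Z), SSSZ)), mul(Z, add(SZ, SZ)))
  step 3: add(S(add(SSZ, mul(add(SZ, Z), SSSZ))), mul(Z, add(SZ, SZ)))
  step 4: S(add(add(SSZ, mul(add(SZ, Z), SSSZ)), mul(Z, add(SZ, SZ))))
  step 5: S(add(S(add(SZ, mul(add(SZ, Z), SSSZ))), mul(Z, add(SZ, SZ))))
  step 6: S(S(add(add(SZ, mul(add(SZ, Z), SSSZ)), mul(Z, add(SZ, SZ)))))
  step 7: S(S(add(S(add(Z, mul(add(SZ, Z), SSSZ))), mul(Z, add(SZ, SZ)))))
  step 8: S(S(S(add(add(Z, mul(add(SZ, Z), SSSZ)), mul(Z, add(SZ, SZ))))))
  step 9: S(S(S(add(mul(add(SZ, Z), SSSZ), mul(Z, add(SZ, SZ))))))
  step 10: S(S(S(add(mul(S(add(Z, Z)), SSSZ), mul(Z, add(SZ, SZ))))))
  step 11: S(S(S(add(add(SSSZ, mul(add(Z, Z), SSSZ)), mul(Z, add(SZ, SZ))))))
  step 12: S(S(S(add(S(add(SSZ, mul(add(Z, Z), SSSZ))), mul(Z, add(SZ, SZ))))))
  step 13: S(S(S(S(add(add(SSZ, mul(add(Z, Z), SSSZ)), mul(Z, add(SZ, SZ)))))))
  step 14: S(S(S(S(add(S(add(SZ, mul(add(Z, Z), SSSZ))), mul(Z, add(SZ, SZ)))))))
  step 15: S(S(S(S(S(add(add(SZ, mul(add(Z, Z), SSSZ)), mul(Z, add(SZ, SZ))))))))
  step 16: S(S(S(S(S(add(S(add(Z, mul(add(Z, Z), SSSZ))), mul(Z, add(SZ, SZ))))))))
  step 17: S(S(S(S(S(S(add(add(Z, mul(add(Z, Z), SSSZ)), mul(Z, add(SZ, SZ)))))))))
  step 18: S(S(S(S(S(S(add(mul(add(Z, Z), SSSZ), mul(Z, add(SZ, SZ)))))))))
  step 19: S(S(S(S(S(S(add(mul(Z, SSSZ), mul(Z, add(SZ, SZ)))))))))
  step 20: S(S(S(S(S(S(add(Z, mul(Z, add(SZ, SZ)))))))))
  step 21: S(S(S(S(S(S(mul(Z, add(SZ, SZ))))))))
  step 22: S^6(Z)

Term B:
  start: mul(add(SSZ, SZ), add(SZ, Z))
  step 1: mul(S(add(SZ, SZ)), add(SZ, Z))
  step 2: add(add(SZ, Z), mul(add(SZ, SZ), add(SZ, Z)))
  step 3: add(S(add(Z, Z)), mul(add(SZ, SZ), add(SZ, Z)))
  step 4: S(add(add(Z, Z), mul(add(SZ, SZ), add(SZ, Z))))
  step 5: S(add(Z, mul(add(SZ, SZ), add(SZ, Z))))
  step 6: S(mul(add(SZ, SZ), add(SZ, Z)))
  step 7: S(mul(S(add(Z, SZ)), add(SZ, Z)))
  step 8: S(add(add(SZ, Z), mul(add(Z, SZ), add(SZ, Z))))
  step 9: S(add(S(add(Z, Z)), mul(add(Z, SZ), add(SZ, Z))))
  step 10: S(S(add(add(Z, Z), mul(add(Z, SZ), add(SZ, Z)))))
  step 11: S(S(add(Z, mul(add(Z, SZ), add(SZ, Z)))))
  step 12: S(S(mul(add(Z, SZ), add(SZ, Z))))
  step 13: S(S(mul(SZ, add(SZ, Z))))
  step 14: S(S(add(add(SZ, Z), mul(Z, add(SZ, Z)))))
  step 15: S(S(add(S(add(Z, Z)), mul(Z, add(SZ, Z)))))
  step 16: S(S(S(add(add(Z, Z), mul(Z, add(SZ, Z))))))
  step 17: S(S(S(add(Z, mul(Z, add(SZ, Z))))))
  step 18: S(S(S(mul(Z, add(SZ, Z)))))
  step 19: SSSZ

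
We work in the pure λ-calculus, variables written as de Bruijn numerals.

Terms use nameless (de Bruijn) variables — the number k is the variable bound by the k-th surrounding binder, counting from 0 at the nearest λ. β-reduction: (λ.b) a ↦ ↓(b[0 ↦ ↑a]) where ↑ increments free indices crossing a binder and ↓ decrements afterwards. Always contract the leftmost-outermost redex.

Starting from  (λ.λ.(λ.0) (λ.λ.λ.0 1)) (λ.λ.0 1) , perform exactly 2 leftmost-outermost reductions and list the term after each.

  start: (λ.λ.(λ.0) (λ.λ.λ.0 1)) (λ.λ.0 1)
  [1] λ.(λ.0) (λ.λ.λ.0 1)
  [2] λ.λ.λ.λ.0 1

Answer: after 2 steps: λ.λ.λ.λ.0 1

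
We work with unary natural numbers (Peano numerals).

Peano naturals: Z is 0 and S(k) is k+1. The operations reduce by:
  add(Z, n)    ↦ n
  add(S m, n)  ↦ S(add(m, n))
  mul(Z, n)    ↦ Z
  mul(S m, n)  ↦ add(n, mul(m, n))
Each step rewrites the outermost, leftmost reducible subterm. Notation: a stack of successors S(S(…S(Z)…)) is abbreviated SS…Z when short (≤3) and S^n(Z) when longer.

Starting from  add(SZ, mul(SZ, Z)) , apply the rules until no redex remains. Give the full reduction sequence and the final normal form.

Answer: normal form = SZ  (in 5 steps)

Derivation:
  start: add(SZ, mul(SZ, Z))
  step 1: S(add(Z, mul(SZ, Z)))
  step 2: S(mul(SZ, Z))
  step 3: S(add(Z, mul(Z, Z)))
  step 4: S(mul(Z, Z))
  step 5: SZ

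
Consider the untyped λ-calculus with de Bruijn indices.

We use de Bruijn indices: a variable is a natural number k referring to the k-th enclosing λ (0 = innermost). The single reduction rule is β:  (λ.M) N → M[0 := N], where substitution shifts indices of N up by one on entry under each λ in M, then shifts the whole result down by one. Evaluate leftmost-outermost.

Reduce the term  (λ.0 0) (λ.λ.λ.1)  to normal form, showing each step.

Answer: normal form = λ.λ.1  (in 2 steps)

Reduction:
  start: (λ.0 0) (λ.λ.λ.1)
  step 1: (λ.λ.λ.1) (λ.λ.λ.1)
  step 2: λ.λ.1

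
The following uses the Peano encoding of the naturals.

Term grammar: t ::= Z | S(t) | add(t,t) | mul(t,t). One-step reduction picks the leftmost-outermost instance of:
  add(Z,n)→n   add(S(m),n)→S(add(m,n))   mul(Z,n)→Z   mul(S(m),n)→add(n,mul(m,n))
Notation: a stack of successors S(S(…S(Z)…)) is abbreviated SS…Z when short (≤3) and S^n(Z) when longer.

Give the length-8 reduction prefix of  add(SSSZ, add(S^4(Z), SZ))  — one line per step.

  start: add(SSSZ, add(S^4(Z), SZ))
  step 1: S(add(SSZ, add(S^4(Z), SZ)))
  step 2: S(S(add(SZ, add(S^4(Z), SZ))))
  step 3: S(S(S(add(Z, add(S^4(Z), SZ)))))
  step 4: S(S(S(add(S^4(Z), SZ))))
  step 5: S(S(S(S(add(SSSZ, SZ)))))
  step 6: S(S(S(S(S(add(SSZ, SZ))))))
  step 7: S(S(S(S(S(S(add(SZ, SZ)))))))
  step 8: S(S(S(S(S(S(S(add(Z, SZ))))))))

Answer: after 8 steps: S(S(S(S(S(S(S(add(Z, SZ))))))))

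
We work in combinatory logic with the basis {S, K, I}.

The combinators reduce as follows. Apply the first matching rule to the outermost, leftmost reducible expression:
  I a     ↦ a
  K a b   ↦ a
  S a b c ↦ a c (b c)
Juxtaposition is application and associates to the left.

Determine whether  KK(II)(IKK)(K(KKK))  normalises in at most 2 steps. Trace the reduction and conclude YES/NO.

Answer: NO — after 2 steps the term is IKK, not yet normal

Reduction:
  start: KK(II)(IKK)(K(KKK))
  step 1: K(IKK)(K(KKK))
  step 2: IKK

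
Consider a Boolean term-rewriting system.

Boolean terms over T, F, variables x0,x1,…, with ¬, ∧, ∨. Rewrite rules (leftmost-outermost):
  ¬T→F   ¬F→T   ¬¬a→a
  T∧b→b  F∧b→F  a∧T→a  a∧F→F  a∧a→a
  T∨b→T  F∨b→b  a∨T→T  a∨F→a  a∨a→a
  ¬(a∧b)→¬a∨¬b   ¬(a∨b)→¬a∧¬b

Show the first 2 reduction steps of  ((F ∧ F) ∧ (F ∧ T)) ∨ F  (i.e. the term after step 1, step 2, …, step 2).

  start: ((F ∧ F) ∧ (F ∧ T)) ∨ F
  [1] (F ∧ F) ∧ (F ∧ T)
  [2] F ∧ (F ∧ T)

Answer: after 2 steps: F ∧ (F ∧ T)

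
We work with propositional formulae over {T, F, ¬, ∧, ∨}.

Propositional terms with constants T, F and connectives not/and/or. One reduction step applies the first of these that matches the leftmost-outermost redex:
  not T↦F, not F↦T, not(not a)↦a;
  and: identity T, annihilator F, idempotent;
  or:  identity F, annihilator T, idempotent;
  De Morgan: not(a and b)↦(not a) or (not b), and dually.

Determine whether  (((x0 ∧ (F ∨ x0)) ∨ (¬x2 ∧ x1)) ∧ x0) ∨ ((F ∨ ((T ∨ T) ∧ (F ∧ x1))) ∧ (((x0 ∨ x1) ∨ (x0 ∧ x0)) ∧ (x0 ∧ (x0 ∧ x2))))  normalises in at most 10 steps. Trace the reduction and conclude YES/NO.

Answer: YES — reaches normal form (x0 ∨ (¬x2 ∧ x1)) ∧ x0 in 8 ≤ 10 steps

Working:
  start: (((x0 ∧ (F ∨ x0)) ∨ (¬x2 ∧ x1)) ∧ x0) ∨ ((F ∨ ((T ∨ T) ∧ (F ∧ x1))) ∧ (((x0 ∨ x1) ∨ (x0 ∧ x0)) ∧ (x0 ∧ (x0 ∧ x2))))
  →1  (((x0 ∧ x0) ∨ (¬x2 ∧ x1)) ∧ x0) ∨ ((F ∨ ((T ∨ T) ∧ (F ∧ x1))) ∧ (((x0 ∨ x1) ∨ (x0 ∧ x0)) ∧ (x0 ∧ (x0 ∧ x2))))
  →2  ((x0 ∨ (¬x2 ∧ x1)) ∧ x0) ∨ ((F ∨ ((T ∨ T) ∧ (F ∧ x1))) ∧ (((x0 ∨ x1) ∨ (x0 ∧ x0)) ∧ (x0 ∧ (x0 ∧ x2))))
  →3  ((x0 ∨ (¬x2 ∧ x1)) ∧ x0) ∨ (((T ∨ T) ∧ (F ∧ x1)) ∧ (((x0 ∨ x1) ∨ (x0 ∧ x0)) ∧ (x0 ∧ (x0 ∧ x2))))
  →4  ((x0 ∨ (¬x2 ∧ x1)) ∧ x0) ∨ ((T ∧ (F ∧ x1)) ∧ (((x0 ∨ x1) ∨ (x0 ∧ x0)) ∧ (x0 ∧ (x0 ∧ x2))))
  →5  ((x0 ∨ (¬x2 ∧ x1)) ∧ x0) ∨ ((F ∧ x1) ∧ (((x0 ∨ x1) ∨ (x0 ∧ x0)) ∧ (x0 ∧ (x0 ∧ x2))))
  →6  ((x0 ∨ (¬x2 ∧ x1)) ∧ x0) ∨ (F ∧ (((x0 ∨ x1) ∨ (x0 ∧ x0)) ∧ (x0 ∧ (x0 ∧ x2))))
  →7  ((x0 ∨ (¬x2 ∧ x1)) ∧ x0) ∨ F
  →8  (x0 ∨ (¬x2 ∧ x1)) ∧ x0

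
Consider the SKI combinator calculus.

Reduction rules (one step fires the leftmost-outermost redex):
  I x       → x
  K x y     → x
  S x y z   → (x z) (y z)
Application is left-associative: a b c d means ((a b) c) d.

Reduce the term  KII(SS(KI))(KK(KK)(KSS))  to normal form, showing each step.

  start: KII(SS(KI))(KK(KK)(KSS))
  →1  I(SS(KI))(KK(KK)(KSS))
  →2  SS(KI)(KK(KK)(KSS))
  →3  S(KK(KK)(KSS))(KI(KK(KK)(KSS)))
  →4  S(K(KSS))(KI(KK(KK)(KSS)))
  →5  S(KS)(KI(KK(KK)(KSS)))
  →6  S(KS)I

Answer: normal form = S(KS)I  (in 6 steps)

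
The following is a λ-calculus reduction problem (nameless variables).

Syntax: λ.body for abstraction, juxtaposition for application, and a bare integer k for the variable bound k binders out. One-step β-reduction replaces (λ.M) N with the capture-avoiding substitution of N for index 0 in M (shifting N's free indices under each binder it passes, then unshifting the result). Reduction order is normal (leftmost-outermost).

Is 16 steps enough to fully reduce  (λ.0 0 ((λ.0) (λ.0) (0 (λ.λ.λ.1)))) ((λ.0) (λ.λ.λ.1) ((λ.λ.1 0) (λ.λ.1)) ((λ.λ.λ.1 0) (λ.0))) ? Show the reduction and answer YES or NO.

  start: (λ.0 0 ((λ.0) (λ.0) (0 (λ.λ.λ.1)))) ((λ.0) (λ.λ.λ.1) ((λ.λ.1 0) (λ.λ.1)) ((λ.λ.λ.1 0) (λ.0)))
  [1] (λ.0) (λ.λ.λ.1) ((λ.λ.1 0) (λ.λ.1)) ((λ.λ.λ.1 0) (λ.0)) ((λ.0) (λ.λ.λ.1) ((λ.λ.1 0) (λ.λ.1)) ((λ.λ.λ.1 0) (λ.0))) ((λ.0) (λ.0) ((λ.0) (λ.λ.λ.1) ((λ.λ.1 0) (λ.λ.1)) ((λ.λ.λ.1 0) (λ.0)) (λ.λ.λ.1)))
  [2] (λ.λ.λ.1) ((λ.λ.1 0) (λ.λ.1)) ((λ.λ.λ.1 0) (λ.0)) ((λ.0) (λ.λ.λ.1) ((λ.λ.1 0) (λ.λ.1)) ((λ.λ.λ.1 0) (λ.0))) ((λ.0) (λ.0) ((λ.0) (λ.λ.λ.1) ((λ.λ.1 0) (λ.λ.1)) ((λ.λ.λ.1 0) (λ.0)) (λ.λ.λ.1)))
  [3] (λ.λ.1) ((λ.λ.λ.1 0) (λ.0)) ((λ.0) (λ.λ.λ.1) ((λ.λ.1 0) (λ.λ.1)) ((λ.λ.λ.1 0) (λ.0))) ((λ.0) (λ.0) ((λ.0) (λ.λ.λ.1) ((λ.λ.1 0) (λ.λ.1)) ((λ.λ.λ.1 0) (λ.0)) (λ.λ.λ.1)))
  [4] (λ.(λ.λ.λ.1 0) (λ.0)) ((λ.0) (λ.λ.λ.1) ((λ.λ.1 0) (λ.λ.1)) ((λ.λ.λ.1 0) (λ.0))) ((λ.0) (λ.0) ((λ.0) (λ.λ.λ.1) ((λ.λ.1 0) (λ.λ.1)) ((λ.λ.λ.1 0) (λ.0)) (λ.λ.λ.1)))
  [5] (λ.λ.λ.1 0) (λ.0) ((λ.0) (λ.0) ((λ.0) (λ.λ.λ.1) ((λ.λ.1 0) (λ.λ.1)) ((λ.λ.λ.1 0) (λ.0)) (λ.λ.λ.1)))
  [6] (λ.λ.1 0) ((λ.0) (λ.0) ((λ.0) (λ.λ.λ.1) ((λ.λ.1 0) (λ.λ.1)) ((λ.λ.λ.1 0) (λ.0)) (λ.λ.λ.1)))
  [7] λ.(λ.0) (λ.0) ((λ.0) (λ.λ.λ.1) ((λ.λ.1 0) (λ.λ.1)) ((λ.λ.λ.1 0) (λ.0)) (λ.λ.λ.1)) 0
  [8] λ.(λ.0) ((λ.0) (λ.λ.λ.1) ((λ.λ.1 0) (λ.λ.1)) ((λ.λ.λ.1 0) (λ.0)) (λ.λ.λ.1)) 0
  [9] λ.(λ.0) (λ.λ.λ.1) ((λ.λ.1 0) (λ.λ.1)) ((λ.λ.λ.1 0) (λ.0)) (λ.λ.λ.1) 0
  [10] λ.(λ.λ.λ.1) ((λ.λ.1 0) (λ.λ.1)) ((λ.λ.λ.1 0) (λ.0)) (λ.λ.λ.1) 0
  [11] λ.(λ.λ.1) ((λ.λ.λ.1 0) (λ.0)) (λ.λ.λ.1) 0
  [12] λ.(λ.(λ.λ.λ.1 0) (λ.0)) (λ.λ.λ.1) 0
  [13] λ.(λ.λ.λ.1 0) (λ.0) 0
  [14] λ.(λ.λ.1 0) 0
  [15] λ.λ.1 0

Answer: YES — reaches normal form λ.λ.1 0 in 15 ≤ 16 steps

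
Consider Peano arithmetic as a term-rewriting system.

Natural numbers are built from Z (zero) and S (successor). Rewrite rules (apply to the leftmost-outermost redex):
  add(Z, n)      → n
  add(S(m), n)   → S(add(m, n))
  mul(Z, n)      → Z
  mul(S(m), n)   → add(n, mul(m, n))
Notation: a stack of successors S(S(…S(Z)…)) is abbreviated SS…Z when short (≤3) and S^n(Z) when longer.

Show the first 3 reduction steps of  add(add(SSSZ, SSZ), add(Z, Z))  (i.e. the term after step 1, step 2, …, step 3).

  start: add(add(SSSZ, SSZ), add(Z, Z))
  step 1: add(S(add(SSZ, SSZ)), add(Z, Z))
  step 2: S(add(add(SSZ, SSZ), add(Z, Z)))
  step 3: S(add(S(add(SZ, SSZ)), add(Z, Z)))

Answer: after 3 steps: S(add(S(add(SZ, SSZ)), add(Z, Z)))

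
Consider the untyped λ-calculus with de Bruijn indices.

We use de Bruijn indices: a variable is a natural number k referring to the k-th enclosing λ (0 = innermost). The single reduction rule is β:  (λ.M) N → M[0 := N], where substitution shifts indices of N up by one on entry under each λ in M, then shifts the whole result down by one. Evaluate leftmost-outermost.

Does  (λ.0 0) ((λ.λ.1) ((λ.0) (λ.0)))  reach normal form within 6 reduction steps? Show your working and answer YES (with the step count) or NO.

  start: (λ.0 0) ((λ.λ.1) ((λ.0) (λ.0)))
  step 1: (λ.λ.1) ((λ.0) (λ.0)) ((λ.λ.1) ((λ.0) (λ.0)))
  step 2: (λ.(λ.0) (λ.0)) ((λ.λ.1) ((λ.0) (λ.0)))
  step 3: (λ.0) (λ.0)
  step 4: λ.0

Answer: YES — reaches normal form λ.0 in 4 ≤ 6 steps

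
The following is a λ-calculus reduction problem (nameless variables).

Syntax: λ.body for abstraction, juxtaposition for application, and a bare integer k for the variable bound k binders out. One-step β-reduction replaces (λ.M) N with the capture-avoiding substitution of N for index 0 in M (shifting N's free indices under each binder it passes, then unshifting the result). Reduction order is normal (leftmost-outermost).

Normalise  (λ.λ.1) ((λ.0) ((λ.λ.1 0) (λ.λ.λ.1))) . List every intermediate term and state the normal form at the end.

Answer: normal form = λ.λ.λ.λ.1  (in 4 steps)

Derivation:
  start: (λ.λ.1) ((λ.0) ((λ.λ.1 0) (λ.λ.λ.1)))
  →1  λ.(λ.0) ((λ.λ.1 0) (λ.λ.λ.1))
  →2  λ.(λ.λ.1 0) (λ.λ.λ.1)
  →3  λ.λ.(λ.λ.λ.1) 0
  →4  λ.λ.λ.λ.1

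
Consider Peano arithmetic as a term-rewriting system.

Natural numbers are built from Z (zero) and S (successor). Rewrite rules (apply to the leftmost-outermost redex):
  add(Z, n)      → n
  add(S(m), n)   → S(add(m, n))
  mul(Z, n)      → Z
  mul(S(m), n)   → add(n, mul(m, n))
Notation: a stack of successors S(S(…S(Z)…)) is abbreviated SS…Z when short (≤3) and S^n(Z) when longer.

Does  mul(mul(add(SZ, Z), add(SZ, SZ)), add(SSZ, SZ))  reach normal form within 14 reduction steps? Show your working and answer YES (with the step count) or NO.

  start: mul(mul(add(SZ, Z), add(SZ, SZ)), add(SSZ, SZ))
  →1  mul(mul(S(add(Z, Z)), add(SZ, SZ)), add(SSZ, SZ))
  →2  mul(add(add(SZ, SZ), mul(add(Z, Z), add(SZ, SZ))), add(SSZ, SZ))
  →3  mul(add(S(add(Z, SZ)), mul(add(Z, Z), add(SZ, SZ))), add(SSZ, SZ))
  →4  mul(S(add(add(Z, SZ), mul(add(Z, Z), add(SZ, SZ)))), add(SSZ, SZ))
  →5  add(add(SSZ, SZ), mul(add(add(Z, SZ), mul(add(Z, Z), add(SZ, SZ))), add(SSZ, SZ)))
  →6  add(S(add(SZ, SZ)), mul(add(add(Z, SZ), mul(add(Z, Z), add(SZ, SZ))), add(SSZ, SZ)))
  →7  S(add(add(SZ, SZ), mul(add(add(Z, SZ), mul(add(Z, Z), add(SZ, SZ))), add(SSZ, SZ))))
  →8  S(add(S(add(Z, SZ)), mul(add(add(Z, SZ), mul(add(Z, Z), add(SZ, SZ))), add(SSZ, SZ))))
  →9  S(S(add(add(Z, SZ), mul(add(add(Z, SZ), mul(add(Z, Z), add(SZ, SZ))), add(SSZ, SZ)))))
  →10  S(S(add(SZ, mul(add(add(Z, SZ), mul(add(Z, Z), add(SZ, SZ))), add(SSZ, SZ)))))
  →11  S(S(S(add(Z, mul(add(add(Z, SZ), mul(add(Z, Z), add(SZ, SZ))), add(SSZ, SZ))))))
  →12  S(S(S(mul(add(add(Z, SZ), mul(add(Z, Z), add(SZ, SZ))), add(SSZ, SZ)))))
  →13  S(S(S(mul(add(SZ, mul(add(Z, Z), add(SZ, SZ))), add(SSZ, SZ)))))
  →14  S(S(S(mul(S(add(Z, mul(add(Z, Z), add(SZ, SZ)))), add(SSZ, SZ)))))

Answer: NO — after 14 steps the term is S(S(S(mul(S(add(Z, mul(add(Z, Z), add(SZ, SZ)))), add(SSZ, SZ))))), not yet normal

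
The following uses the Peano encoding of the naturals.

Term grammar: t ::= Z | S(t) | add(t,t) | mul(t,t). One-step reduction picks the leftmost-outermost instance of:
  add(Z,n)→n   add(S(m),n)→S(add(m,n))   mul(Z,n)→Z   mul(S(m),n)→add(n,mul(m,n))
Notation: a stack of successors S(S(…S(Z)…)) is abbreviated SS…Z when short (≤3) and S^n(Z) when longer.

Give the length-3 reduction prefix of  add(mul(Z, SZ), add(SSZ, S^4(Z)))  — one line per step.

  start: add(mul(Z, SZ), add(SSZ, S^4(Z)))
  step 1: add(Z, add(SSZ, S^4(Z)))
  step 2: add(SSZ, S^4(Z))
  step 3: S(add(SZ, S^4(Z)))

Answer: after 3 steps: S(add(SZ, S^4(Z)))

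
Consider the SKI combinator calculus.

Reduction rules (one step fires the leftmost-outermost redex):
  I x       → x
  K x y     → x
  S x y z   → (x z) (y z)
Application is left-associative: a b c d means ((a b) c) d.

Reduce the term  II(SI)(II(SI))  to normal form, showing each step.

  start: II(SI)(II(SI))
  step 1: I(SI)(II(SI))
  step 2: SI(II(SI))
  step 3: SI(I(SI))
  step 4: SI(SI)

Answer: normal form = SI(SI)  (in 4 steps)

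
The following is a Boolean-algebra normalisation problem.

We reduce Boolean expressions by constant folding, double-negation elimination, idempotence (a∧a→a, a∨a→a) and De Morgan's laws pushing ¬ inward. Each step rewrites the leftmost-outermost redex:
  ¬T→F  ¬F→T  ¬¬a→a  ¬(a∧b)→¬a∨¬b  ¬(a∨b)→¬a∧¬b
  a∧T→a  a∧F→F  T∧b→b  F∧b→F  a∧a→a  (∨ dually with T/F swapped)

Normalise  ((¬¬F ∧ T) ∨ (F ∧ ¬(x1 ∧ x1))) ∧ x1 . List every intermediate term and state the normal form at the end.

Answer: normal form = F  (in 5 steps)

Derivation:
  start: ((¬¬F ∧ T) ∨ (F ∧ ¬(x1 ∧ x1))) ∧ x1
  [1] (¬¬F ∨ (F ∧ ¬(x1 ∧ x1))) ∧ x1
  [2] (F ∨ (F ∧ ¬(x1 ∧ x1))) ∧ x1
  [3] (F ∧ ¬(x1 ∧ x1)) ∧ x1
  [4] F ∧ x1
  [5] F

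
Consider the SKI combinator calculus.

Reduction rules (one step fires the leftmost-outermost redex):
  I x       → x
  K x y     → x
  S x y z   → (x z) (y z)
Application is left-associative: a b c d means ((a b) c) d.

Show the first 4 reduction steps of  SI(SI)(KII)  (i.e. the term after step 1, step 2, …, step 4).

Answer: after 4 steps: SI(KII)

Derivation:
  start: SI(SI)(KII)
  step 1: I(KII)(SI(KII))
  step 2: KII(SI(KII))
  step 3: I(SI(KII))
  step 4: SI(KII)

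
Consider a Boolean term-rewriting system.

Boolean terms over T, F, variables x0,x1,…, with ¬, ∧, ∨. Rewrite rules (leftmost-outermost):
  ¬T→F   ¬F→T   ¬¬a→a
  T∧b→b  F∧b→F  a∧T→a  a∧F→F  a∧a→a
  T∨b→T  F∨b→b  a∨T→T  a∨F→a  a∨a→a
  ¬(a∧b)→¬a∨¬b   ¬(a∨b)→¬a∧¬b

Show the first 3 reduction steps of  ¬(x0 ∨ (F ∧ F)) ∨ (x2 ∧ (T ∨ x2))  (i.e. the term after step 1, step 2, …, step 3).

Answer: after 3 steps: (¬x0 ∧ ¬F) ∨ (x2 ∧ (T ∨ x2))

Reduction:
  start: ¬(x0 ∨ (F ∧ F)) ∨ (x2 ∧ (T ∨ x2))
  step 1: (¬x0 ∧ ¬(F ∧ F)) ∨ (x2 ∧ (T ∨ x2))
  step 2: (¬x0 ∧ (¬F ∨ ¬F)) ∨ (x2 ∧ (T ∨ x2))
  step 3: (¬x0 ∧ ¬F) ∨ (x2 ∧ (T ∨ x2))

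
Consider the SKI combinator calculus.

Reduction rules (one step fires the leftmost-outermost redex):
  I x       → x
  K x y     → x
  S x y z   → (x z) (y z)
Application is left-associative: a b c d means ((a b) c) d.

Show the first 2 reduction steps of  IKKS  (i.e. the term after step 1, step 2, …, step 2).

Answer: after 2 steps: K

Derivation:
  start: IKKS
  →1  KKS
  →2  K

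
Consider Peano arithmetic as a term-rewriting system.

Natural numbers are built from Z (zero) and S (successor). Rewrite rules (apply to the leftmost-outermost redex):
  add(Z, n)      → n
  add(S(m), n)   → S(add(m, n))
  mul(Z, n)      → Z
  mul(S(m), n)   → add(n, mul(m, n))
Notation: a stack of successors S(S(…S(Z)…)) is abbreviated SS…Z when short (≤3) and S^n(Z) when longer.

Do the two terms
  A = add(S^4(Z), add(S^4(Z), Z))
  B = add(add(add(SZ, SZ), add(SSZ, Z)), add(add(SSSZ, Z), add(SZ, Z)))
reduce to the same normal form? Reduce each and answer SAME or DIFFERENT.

Answer: SAME — A ⇓ S^8(Z), B ⇓ S^8(Z)

Derivation:
Term A:
  start: add(S^4(Z), add(S^4(Z), Z))
  [1] S(add(SSSZ, add(S^4(Z), Z)))
  [2] S(S(add(SSZ, add(S^4(Z), Z))))
  [3] S(S(S(add(SZ, add(S^4(Z), Z)))))
  [4] S(S(S(S(add(Z, add(S^4(Z), Z))))))
  [5] S(S(S(S(add(S^4(Z), Z)))))
  [6] S(S(S(S(S(add(SSSZ, Z))))))
  [7] S(S(S(S(S(S(add(SSZ, Z)))))))
  [8] S(S(S(S(S(S(S(add(SZ, Z))))))))
  [9] S(S(S(S(S(S(S(S(add(Z, Z)))))))))
  [10] S^8(Z)

Term B:
  start: add(add(add(SZ, SZ), add(SSZ, Z)), add(add(SSSZ, Z), add(SZ, Z)))
  [1] add(add(S(add(Z, SZ)), add(SSZ, Z)), add(add(SSSZ, Z), add(SZ, Z)))
  [2] add(S(add(add(Z, SZ), add(SSZ, Z))), add(add(SSSZ, Z), add(SZ, Z)))
  [3] S(add(add(add(Z, SZ), add(SSZ, Z)), add(add(SSSZ, Z), add(SZ, Z))))
  [4] S(add(add(SZ, add(SSZ, Z)), add(add(SSSZ, Z), add(SZ, Z))))
  [5] S(add(S(add(Z, add(SSZ, Z))), add(add(SSSZ, Z), add(SZ, Z))))
  [6] S(S(add(add(Z, add(SSZ, Z)), add(add(SSSZ, Z), add(SZ, Z)))))
  [7] S(S(add(add(SSZ, Z), add(add(SSSZ, Z), add(SZ, Z)))))
  [8] S(S(add(S(add(SZ, Z)), add(add(SSSZ, Z), add(SZ, Z)))))
  [9] S(S(S(add(add(SZ, Z), add(add(SSSZ, Z), add(SZ, Z))))))
  [10] S(S(S(add(S(add(Z, Z)), add(add(SSSZ, Z), add(SZ, Z))))))
  [11] S(S(S(S(add(add(Z, Z), add(add(SSSZ, Z), add(SZ, Z)))))))
  [12] S(S(S(S(add(Z, add(add(SSSZ, Z), add(SZ, Z)))))))
  [13] S(S(S(S(add(add(SSSZ, Z), add(SZ, Z))))))
  [14] S(S(S(S(add(S(add(SSZ, Z)), add(SZ, Z))))))
  [15] S(S(S(S(S(add(add(SSZ, Z), add(SZ, Z)))))))
  [16] S(S(S(S(S(add(S(add(SZ, Z)), add(SZ, Z)))))))
  [17] S(S(S(S(S(S(add(add(SZ, Z), add(SZ, Z))))))))
  [18] S(S(S(S(S(S(add(S(add(Z, Z)), add(SZ, Z))))))))
  [19] S(S(S(S(S(S(S(add(add(Z, Z), add(SZ, Z)))))))))
  [20] S(S(S(S(S(S(S(add(Z, add(SZ, Z)))))))))
  [21] S(S(S(S(S(S(S(add(SZ, Z))))))))
  [22] S(S(S(S(S(S(S(S(add(Z, Z)))))))))
  [23] S^8(Z)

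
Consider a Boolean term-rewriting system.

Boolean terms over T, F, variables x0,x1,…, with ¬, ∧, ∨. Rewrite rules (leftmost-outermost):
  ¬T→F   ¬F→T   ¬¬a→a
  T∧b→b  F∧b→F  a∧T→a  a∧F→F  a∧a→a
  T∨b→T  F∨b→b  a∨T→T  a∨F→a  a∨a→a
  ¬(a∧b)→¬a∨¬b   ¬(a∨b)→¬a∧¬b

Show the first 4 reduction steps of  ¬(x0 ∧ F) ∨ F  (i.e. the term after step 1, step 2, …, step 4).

  start: ¬(x0 ∧ F) ∨ F
  step 1: ¬(x0 ∧ F)
  step 2: ¬x0 ∨ ¬F
  step 3: ¬x0 ∨ T
  step 4: T

Answer: after 4 steps: T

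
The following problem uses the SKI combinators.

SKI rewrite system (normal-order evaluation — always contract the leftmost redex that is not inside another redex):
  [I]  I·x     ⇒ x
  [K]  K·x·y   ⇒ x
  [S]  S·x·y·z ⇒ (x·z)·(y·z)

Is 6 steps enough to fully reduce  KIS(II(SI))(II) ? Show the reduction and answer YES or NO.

  start: KIS(II(SI))(II)
  →1  I(II(SI))(II)
  →2  II(SI)(II)
  →3  I(SI)(II)
  →4  SI(II)
  →5  SII

Answer: YES — reaches normal form SII in 5 ≤ 6 steps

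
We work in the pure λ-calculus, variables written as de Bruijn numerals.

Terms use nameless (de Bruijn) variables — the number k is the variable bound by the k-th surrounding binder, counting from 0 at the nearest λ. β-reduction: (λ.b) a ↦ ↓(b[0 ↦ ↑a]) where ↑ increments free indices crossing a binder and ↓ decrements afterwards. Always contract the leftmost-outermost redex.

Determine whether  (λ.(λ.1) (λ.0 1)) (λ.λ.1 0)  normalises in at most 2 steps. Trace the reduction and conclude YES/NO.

Answer: YES — reaches normal form λ.λ.1 0 in 2 ≤ 2 steps

Derivation:
  start: (λ.(λ.1) (λ.0 1)) (λ.λ.1 0)
  step 1: (λ.λ.λ.1 0) (λ.0 (λ.λ.1 0))
  step 2: λ.λ.1 0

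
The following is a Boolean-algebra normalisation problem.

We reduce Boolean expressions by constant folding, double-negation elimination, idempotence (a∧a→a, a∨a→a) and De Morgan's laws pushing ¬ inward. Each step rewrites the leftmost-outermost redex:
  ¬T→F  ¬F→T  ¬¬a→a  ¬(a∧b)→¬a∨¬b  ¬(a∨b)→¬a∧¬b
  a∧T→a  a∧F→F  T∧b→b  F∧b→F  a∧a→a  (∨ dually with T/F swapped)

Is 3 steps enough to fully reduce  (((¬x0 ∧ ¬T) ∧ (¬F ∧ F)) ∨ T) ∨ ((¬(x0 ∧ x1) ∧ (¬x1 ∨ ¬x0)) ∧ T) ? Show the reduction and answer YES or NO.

Answer: YES — reaches normal form T in 2 ≤ 3 steps

Derivation:
  start: (((¬x0 ∧ ¬T) ∧ (¬F ∧ F)) ∨ T) ∨ ((¬(x0 ∧ x1) ∧ (¬x1 ∨ ¬x0)) ∧ T)
  step 1: T ∨ ((¬(x0 ∧ x1) ∧ (¬x1 ∨ ¬x0)) ∧ T)
  step 2: T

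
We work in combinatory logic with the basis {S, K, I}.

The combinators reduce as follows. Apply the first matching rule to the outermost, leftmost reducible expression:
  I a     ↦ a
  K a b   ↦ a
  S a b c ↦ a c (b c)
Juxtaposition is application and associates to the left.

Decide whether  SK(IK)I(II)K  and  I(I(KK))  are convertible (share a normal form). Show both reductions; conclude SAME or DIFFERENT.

Answer: DIFFERENT — A ⇓ K, B ⇓ KK

Working:
Term A:
  start: SK(IK)I(II)K
  step 1: KI(IKI)(II)K
  step 2: I(II)K
  step 3: IIK
  step 4: IK
  step 5: K

Term B:
  start: I(I(KK))
  step 1: I(KK)
  step 2: KK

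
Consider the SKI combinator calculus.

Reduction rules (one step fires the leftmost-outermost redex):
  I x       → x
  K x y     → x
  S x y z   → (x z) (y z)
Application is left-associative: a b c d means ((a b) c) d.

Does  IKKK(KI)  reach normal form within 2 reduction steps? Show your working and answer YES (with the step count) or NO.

Answer: YES — reaches normal form K(KI) in 2 ≤ 2 steps

Reduction:
  start: IKKK(KI)
  step 1: KKK(KI)
  step 2: K(KI)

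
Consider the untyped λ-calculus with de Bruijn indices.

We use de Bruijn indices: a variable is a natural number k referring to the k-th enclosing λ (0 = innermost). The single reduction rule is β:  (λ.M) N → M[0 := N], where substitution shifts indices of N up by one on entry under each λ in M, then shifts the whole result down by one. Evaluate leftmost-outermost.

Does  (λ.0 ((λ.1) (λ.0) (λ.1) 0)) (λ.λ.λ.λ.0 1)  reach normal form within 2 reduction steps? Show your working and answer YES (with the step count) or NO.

Answer: YES — reaches normal form λ.λ.λ.0 1 in 2 ≤ 2 steps

Reduction:
  start: (λ.0 ((λ.1) (λ.0) (λ.1) 0)) (λ.λ.λ.λ.0 1)
  [1] (λ.λ.λ.λ.0 1) ((λ.λ.λ.λ.λ.0 1) (λ.0) (λ.λ.λ.λ.λ.0 1) (λ.λ.λ.λ.0 1))
  [2] λ.λ.λ.0 1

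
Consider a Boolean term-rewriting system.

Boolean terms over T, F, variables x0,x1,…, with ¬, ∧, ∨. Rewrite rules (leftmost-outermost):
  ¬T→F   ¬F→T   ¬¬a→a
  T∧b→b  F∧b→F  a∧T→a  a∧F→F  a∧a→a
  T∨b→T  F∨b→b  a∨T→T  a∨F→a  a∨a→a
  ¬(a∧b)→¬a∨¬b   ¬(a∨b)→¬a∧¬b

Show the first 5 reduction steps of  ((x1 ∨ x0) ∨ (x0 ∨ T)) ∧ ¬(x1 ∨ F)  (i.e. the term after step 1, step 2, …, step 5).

  start: ((x1 ∨ x0) ∨ (x0 ∨ T)) ∧ ¬(x1 ∨ F)
  →1  ((x1 ∨ x0) ∨ T) ∧ ¬(x1 ∨ F)
  →2  T ∧ ¬(x1 ∨ F)
  →3  ¬(x1 ∨ F)
  →4  ¬x1 ∧ ¬F
  →5  ¬x1 ∧ T

Answer: after 5 steps: ¬x1 ∧ T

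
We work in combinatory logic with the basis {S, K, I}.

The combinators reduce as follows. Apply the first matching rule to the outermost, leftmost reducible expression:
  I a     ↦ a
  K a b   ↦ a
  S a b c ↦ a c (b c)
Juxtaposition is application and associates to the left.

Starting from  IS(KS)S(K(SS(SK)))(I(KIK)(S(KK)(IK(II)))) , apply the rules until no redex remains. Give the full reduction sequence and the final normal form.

  start: IS(KS)S(K(SS(SK)))(I(KIK)(S(KK)(IK(II))))
  step 1: S(KS)S(K(SS(SK)))(I(KIK)(S(KK)(IK(II))))
  step 2: KS(K(SS(SK)))(S(K(SS(SK))))(I(KIK)(S(KK)(IK(II))))
  step 3: S(S(K(SS(SK))))(I(KIK)(S(KK)(IK(II))))
  step 4: S(S(K(SS(SK))))(KIK(S(KK)(IK(II))))
  step 5: S(S(K(SS(SK))))(I(S(KK)(IK(II))))
  step 6: S(S(K(SS(SK))))(S(KK)(IK(II)))
  step 7: S(S(K(SS(SK))))(S(KK)(K(II)))
  step 8: S(S(K(SS(SK))))(S(KK)(KI))

Answer: normal form = S(S(K(SS(SK))))(S(KK)(KI))  (in 8 steps)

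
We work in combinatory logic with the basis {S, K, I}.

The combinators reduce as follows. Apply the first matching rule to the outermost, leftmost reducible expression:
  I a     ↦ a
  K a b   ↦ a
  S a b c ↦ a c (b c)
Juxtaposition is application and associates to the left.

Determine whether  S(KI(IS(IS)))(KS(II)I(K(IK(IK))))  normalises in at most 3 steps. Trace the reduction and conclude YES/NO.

  start: S(KI(IS(IS)))(KS(II)I(K(IK(IK))))
  step 1: SI(KS(II)I(K(IK(IK))))
  step 2: SI(SI(K(IK(IK))))
  step 3: SI(SI(K(K(IK))))

Answer: NO — after 3 steps the term is SI(SI(K(K(IK)))), not yet normal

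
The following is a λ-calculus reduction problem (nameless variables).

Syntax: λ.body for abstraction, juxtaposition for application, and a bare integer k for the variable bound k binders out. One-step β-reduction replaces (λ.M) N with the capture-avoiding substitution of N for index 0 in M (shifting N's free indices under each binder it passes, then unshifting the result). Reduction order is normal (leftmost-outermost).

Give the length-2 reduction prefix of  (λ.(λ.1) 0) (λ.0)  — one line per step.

  start: (λ.(λ.1) 0) (λ.0)
  →1  (λ.λ.0) (λ.0)
  →2  λ.0

Answer: after 2 steps: λ.0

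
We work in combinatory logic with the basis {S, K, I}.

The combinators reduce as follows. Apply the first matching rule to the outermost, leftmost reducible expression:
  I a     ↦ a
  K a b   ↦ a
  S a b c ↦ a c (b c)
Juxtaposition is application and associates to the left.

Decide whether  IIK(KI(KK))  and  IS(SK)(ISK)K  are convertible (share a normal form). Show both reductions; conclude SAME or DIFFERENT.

Answer: DIFFERENT — A ⇓ KI, B ⇓ SKK

Working:
Term A:
  start: IIK(KI(KK))
  →1  IK(KI(KK))
  →2  K(KI(KK))
  →3  KI

Term B:
  start: IS(SK)(ISK)K
  →1  S(SK)(ISK)K
  →2  SKK(ISKK)
  →3  K(ISKK)(K(ISKK))
  →4  ISKK
  →5  SKK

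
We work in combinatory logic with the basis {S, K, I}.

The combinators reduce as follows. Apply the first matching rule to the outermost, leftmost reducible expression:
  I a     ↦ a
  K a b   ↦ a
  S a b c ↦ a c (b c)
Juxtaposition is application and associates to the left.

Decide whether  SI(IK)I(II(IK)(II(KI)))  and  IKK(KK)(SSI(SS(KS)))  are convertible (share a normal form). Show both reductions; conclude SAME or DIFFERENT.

Answer: DIFFERENT — A ⇓ I, B ⇓ K(S(SS(KS))(SS(KS)))

Working:
Term A:
  start: SI(IK)I(II(IK)(II(KI)))
  [1] II(IKI)(II(IK)(II(KI)))
  [2] I(IKI)(II(IK)(II(KI)))
  [3] IKI(II(IK)(II(KI)))
  [4] KI(II(IK)(II(KI)))
  [5] I

Term B:
  start: IKK(KK)(SSI(SS(KS)))
  [1] KK(KK)(SSI(SS(KS)))
  [2] K(SSI(SS(KS)))
  [3] K(S(SS(KS))(I(SS(KS))))
  [4] K(S(SS(KS))(SS(KS)))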